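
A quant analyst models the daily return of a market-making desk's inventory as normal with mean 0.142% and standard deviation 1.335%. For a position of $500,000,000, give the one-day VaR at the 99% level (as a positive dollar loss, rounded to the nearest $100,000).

$14,800,000

At 99% one-sided, z = 2.326.
VaR = −μ + z·σ = −(0.142%) + 2.326 × 1.335% = 2.963%.
On $500,000,000: 0.02963 × $500,000,000 = $14,815,000.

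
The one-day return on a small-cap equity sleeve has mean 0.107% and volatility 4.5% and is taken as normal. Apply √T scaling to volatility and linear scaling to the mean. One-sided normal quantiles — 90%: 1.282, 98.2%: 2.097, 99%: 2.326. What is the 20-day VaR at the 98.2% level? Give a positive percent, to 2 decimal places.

σ_{20d} = 4.5% × √20 = 20.125%; μ_{20d} = 20 × 0.107% = 2.140%.
VaR = −(2.140%) + 2.097 × 20.125% = 40.062%.

40.06%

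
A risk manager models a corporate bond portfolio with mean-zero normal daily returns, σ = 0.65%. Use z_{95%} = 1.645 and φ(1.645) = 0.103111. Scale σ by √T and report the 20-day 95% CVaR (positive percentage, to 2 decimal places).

σ_{20d} = 0.65% × √20 = 2.907%.
ES multiplier = φ(z)/(1−α) = 0.103111/0.05 = 2.062.
ES = 2.907% × 2.062 = 5.994%.

5.99%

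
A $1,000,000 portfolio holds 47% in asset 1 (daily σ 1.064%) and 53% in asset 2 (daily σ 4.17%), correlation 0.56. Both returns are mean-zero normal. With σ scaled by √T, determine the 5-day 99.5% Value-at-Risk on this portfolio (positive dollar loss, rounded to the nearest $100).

σ_p = √(0.47²·1.064² + 0.53²·4.17² + 2·0.56·0.47·0.53·1.064·4.17) = 2.524%.
σ_{5d} = 2.524% × √5 = 5.644%.
z(99.5%) = 2.576.
VaR = 2.576 × 5.644% = 14.539%; on $1,000,000 that is $145,390.

$145,400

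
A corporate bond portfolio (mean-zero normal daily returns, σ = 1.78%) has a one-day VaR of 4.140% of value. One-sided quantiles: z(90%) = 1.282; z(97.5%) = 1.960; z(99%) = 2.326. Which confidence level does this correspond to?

99%

Implied z = VaR/σ = 4.140 / 1.78 = 2.326.
This matches z(99%) = 2.326.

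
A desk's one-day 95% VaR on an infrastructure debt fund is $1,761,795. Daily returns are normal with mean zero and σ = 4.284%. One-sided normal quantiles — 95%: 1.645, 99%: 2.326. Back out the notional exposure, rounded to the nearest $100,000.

$25,000,000

VaR as a fraction of value: z·σ = 1.645 × 4.284% = 7.04718%.
Position = $1,761,795 / 0.0704718 = $25,000,000.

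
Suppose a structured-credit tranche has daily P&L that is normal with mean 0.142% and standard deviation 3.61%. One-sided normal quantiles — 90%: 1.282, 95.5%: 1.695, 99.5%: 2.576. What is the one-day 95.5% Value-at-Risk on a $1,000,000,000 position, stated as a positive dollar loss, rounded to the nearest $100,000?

VaR = −μ + z·σ = −(0.142%) + 1.695 × 3.61% = 5.977%.
On $1,000,000,000: 0.05977 × $1,000,000,000 = $59,770,000.

$59,800,000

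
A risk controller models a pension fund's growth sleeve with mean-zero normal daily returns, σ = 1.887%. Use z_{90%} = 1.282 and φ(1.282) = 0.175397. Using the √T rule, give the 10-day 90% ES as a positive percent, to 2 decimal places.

σ_{10d} = 1.887% × √10 = 5.967%.
ES multiplier = φ(z)/(1−α) = 0.175397/0.1 = 1.754.
ES = 5.967% × 1.754 = 10.466%.

10.47%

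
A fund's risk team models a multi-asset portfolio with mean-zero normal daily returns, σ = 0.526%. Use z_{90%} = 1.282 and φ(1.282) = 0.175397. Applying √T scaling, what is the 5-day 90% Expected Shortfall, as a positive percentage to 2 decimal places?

2.06%

σ_{5d} = 0.526% × √5 = 1.176%.
ES multiplier = φ(z)/(1−α) = 0.175397/0.1 = 1.754.
ES = 1.176% × 1.754 = 2.063%.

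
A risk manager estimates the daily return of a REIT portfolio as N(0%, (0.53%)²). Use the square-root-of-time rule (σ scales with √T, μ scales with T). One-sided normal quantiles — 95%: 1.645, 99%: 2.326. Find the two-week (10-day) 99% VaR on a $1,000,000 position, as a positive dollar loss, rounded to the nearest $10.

$38,980

σ_{10d} = 0.53% × √10 = 1.676%.
VaR = 2.326 × 1.676% = 3.898%.
On $1,000,000: 0.03898 × $1,000,000 = $38,980.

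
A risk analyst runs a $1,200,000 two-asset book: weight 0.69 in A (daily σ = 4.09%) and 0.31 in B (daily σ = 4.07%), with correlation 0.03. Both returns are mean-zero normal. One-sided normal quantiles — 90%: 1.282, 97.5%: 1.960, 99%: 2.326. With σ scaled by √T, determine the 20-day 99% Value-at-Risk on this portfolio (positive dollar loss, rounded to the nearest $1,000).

$390,000

σ_p = √(0.69²·4.09² + 0.31²·4.07² + 2·0.03·0.69·0.31·4.09·4.07) = 3.126%.
σ_{20d} = 3.126% × √20 = 13.980%.
VaR = 2.326 × 13.980% = 32.517%; on $1,200,000 that is $390,204.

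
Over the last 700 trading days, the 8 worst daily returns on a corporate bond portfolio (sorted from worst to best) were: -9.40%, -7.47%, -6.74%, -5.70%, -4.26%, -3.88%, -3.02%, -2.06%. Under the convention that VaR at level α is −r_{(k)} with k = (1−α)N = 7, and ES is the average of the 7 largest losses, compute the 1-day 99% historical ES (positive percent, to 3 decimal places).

5.781%

The 7 worst returns sum to -40.47%.
ES = −(-40.47%) / 7 = 5.7814…% ≈ 5.781%.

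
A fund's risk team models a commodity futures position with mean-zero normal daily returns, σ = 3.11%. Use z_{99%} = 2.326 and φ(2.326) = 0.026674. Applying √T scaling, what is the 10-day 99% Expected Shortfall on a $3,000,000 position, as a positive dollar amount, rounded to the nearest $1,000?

σ_{10d} = 3.11% × √10 = 9.835%.
ES multiplier = φ(z)/(1−α) = 0.026674/0.01 = 2.667.
ES = 9.835% × 2.667 = 26.230%; on $3,000,000: $786,900.

$787,000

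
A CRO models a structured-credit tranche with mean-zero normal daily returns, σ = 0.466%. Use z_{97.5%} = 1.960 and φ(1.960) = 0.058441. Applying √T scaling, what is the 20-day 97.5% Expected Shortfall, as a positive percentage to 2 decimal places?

4.87%

σ_{20d} = 0.466% × √20 = 2.084%.
ES multiplier = φ(z)/(1−α) = 0.058441/0.025 = 2.338.
ES = 2.084% × 2.338 = 4.872%.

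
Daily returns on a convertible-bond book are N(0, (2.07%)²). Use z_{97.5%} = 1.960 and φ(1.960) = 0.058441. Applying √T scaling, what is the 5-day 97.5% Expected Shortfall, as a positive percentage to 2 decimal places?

σ_{5d} = 2.07% × √5 = 4.629%.
ES multiplier = φ(z)/(1−α) = 0.058441/0.025 = 2.338.
ES = 4.629% × 2.338 = 10.823%.

10.82%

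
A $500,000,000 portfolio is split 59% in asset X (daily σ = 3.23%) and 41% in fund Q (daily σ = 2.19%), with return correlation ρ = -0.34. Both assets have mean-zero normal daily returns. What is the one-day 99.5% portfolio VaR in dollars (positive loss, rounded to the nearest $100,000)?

$23,300,000

σ_p² = 0.59²·3.23² + 0.41²·2.19² + 2·-0.34·0.59·0.41·3.23·2.19 = 3.2743 (%²).
σ_p = √3.2743 = 1.810%.
At 99.5%, z = 2.576.
VaR = 2.576 × 1.810% = 4.663%; on $500,000,000 that is $23,315,000.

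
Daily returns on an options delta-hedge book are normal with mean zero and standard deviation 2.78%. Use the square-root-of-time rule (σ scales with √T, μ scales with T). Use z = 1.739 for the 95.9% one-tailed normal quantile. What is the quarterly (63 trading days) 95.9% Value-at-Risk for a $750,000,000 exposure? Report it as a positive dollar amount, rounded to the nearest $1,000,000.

σ_{63d} = 2.78% × √63 = 22.066%.
VaR = 1.739 × 22.066% = 38.373%.
On $750,000,000: 0.38373 × $750,000,000 = $287,797,500.

$288,000,000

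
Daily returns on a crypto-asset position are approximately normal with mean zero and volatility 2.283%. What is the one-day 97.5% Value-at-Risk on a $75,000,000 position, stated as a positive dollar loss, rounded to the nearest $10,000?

At 97.5% one-sided, z = 1.960.
VaR = z·σ = 1.960 × 2.283% = 4.475%.
On $75,000,000: 0.04475 × $75,000,000 = $3,356,250.

$3,360,000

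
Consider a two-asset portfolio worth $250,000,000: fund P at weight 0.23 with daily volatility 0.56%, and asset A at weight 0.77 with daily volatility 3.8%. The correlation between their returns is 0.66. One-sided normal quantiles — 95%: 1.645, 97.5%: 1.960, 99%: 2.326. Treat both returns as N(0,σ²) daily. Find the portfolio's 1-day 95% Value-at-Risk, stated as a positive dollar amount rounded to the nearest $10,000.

$12,390,000

σ_p² = 0.23²·0.56² + 0.77²·3.8² + 2·0.66·0.23·0.77·0.56·3.8 = 9.0755 (%²).
σ_p = √9.0755 = 3.013%.
VaR = 1.645 × 3.013% = 4.956%; on $250,000,000 that is $12,390,000.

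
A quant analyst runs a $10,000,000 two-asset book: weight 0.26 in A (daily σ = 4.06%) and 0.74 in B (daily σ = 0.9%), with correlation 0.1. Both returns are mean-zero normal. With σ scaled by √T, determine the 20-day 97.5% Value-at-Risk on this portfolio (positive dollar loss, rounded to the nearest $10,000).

$1,140,000

σ_p = √(0.26²·4.06² + 0.74²·0.9² + 2·0.1·0.26·0.74·4.06·0.9) = 1.303%.
σ_{20d} = 1.303% × √20 = 5.827%.
z(97.5%) = 1.960.
VaR = 1.960 × 5.827% = 11.421%; on $10,000,000 that is $1,142,100.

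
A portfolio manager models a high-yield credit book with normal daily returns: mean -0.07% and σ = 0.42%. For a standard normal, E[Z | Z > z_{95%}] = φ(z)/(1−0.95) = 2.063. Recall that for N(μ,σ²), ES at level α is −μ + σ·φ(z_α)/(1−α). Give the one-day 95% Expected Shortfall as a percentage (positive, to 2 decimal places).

ES = −(-0.07%) + 0.42% × 2.063 = 0.936%.

0.94%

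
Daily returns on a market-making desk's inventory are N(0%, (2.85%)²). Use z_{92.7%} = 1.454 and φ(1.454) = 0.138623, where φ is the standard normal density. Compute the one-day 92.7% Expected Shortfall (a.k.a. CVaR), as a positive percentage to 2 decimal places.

Tail multiplier: φ(z)/(1−α) = 0.138623 / 0.073 = 1.899.
ES = 2.85% × 1.899 = 5.412%.

5.41%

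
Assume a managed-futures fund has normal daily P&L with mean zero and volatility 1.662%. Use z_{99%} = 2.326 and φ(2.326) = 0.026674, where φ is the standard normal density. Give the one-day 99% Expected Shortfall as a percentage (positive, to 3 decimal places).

Tail multiplier: φ(z)/(1−α) = 0.026674 / 0.01 = 2.667.
ES = 1.662% × 2.667 = 4.433%.

4.433%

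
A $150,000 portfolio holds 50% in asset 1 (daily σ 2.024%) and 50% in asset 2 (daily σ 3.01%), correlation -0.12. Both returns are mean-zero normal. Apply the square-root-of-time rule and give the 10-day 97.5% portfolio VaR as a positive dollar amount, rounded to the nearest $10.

σ_p = √(0.5²·2.024² + 0.5²·3.01² + 2·-0.12·0.5·0.5·2.024·3.01) = 1.710%.
σ_{10d} = 1.710% × √10 = 5.407%.
z(97.5%) = 1.960.
VaR = 1.960 × 5.407% = 10.598%; on $150,000 that is $15,897.

$15,900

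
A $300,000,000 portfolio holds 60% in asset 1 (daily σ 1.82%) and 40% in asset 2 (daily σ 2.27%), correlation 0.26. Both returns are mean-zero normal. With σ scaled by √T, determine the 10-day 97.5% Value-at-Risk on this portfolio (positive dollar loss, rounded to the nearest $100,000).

$29,600,000

σ_p = √(0.6²·1.82² + 0.4²·2.27² + 2·0.26·0.6·0.4·1.82·2.27) = 1.591%.
σ_{10d} = 1.591% × √10 = 5.031%.
z(97.5%) = 1.960.
VaR = 1.960 × 5.031% = 9.861%; on $300,000,000 that is $29,583,000.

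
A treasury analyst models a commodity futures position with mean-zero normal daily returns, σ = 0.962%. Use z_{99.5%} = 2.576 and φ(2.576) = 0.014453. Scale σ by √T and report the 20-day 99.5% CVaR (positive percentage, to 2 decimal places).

12.44%

σ_{20d} = 0.962% × √20 = 4.302%.
ES multiplier = φ(z)/(1−α) = 0.014453/0.005 = 2.891.
ES = 4.302% × 2.891 = 12.437%.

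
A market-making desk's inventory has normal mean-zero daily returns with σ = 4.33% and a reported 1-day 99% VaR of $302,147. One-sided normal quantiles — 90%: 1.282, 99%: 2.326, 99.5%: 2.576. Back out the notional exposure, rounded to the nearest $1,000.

$3,000,000

VaR as a fraction of value: z·σ = 2.326 × 4.33% = 10.0716%.
Position = $302,147 / 0.100716 = $2,999,996.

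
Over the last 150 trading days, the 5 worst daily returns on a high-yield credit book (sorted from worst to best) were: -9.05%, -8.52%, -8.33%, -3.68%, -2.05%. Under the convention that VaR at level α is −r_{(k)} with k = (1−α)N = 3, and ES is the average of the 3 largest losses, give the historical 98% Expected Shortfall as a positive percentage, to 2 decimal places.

8.63%

The 3 worst returns sum to -25.90%.
ES = −(-25.90%) / 3 = 8.6333…% ≈ 8.63%.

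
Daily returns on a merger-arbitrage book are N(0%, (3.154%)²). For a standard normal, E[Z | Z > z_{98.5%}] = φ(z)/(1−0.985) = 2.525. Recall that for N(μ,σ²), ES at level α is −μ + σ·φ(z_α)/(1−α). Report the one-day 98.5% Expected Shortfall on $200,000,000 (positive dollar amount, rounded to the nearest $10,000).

ES = 3.154% × 2.525 = 7.964%.
On $200,000,000: 0.07964 × $200,000,000 = $15,928,000.

$15,930,000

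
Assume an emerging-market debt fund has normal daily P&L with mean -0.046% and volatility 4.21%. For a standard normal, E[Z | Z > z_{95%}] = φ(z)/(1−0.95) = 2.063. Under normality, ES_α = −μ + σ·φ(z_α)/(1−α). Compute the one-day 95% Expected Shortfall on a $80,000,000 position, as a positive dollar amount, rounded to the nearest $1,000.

ES = −(-0.046%) + 4.21% × 2.063 = 8.731%.
On $80,000,000: 0.08731 × $80,000,000 = $6,984,800.

$6,985,000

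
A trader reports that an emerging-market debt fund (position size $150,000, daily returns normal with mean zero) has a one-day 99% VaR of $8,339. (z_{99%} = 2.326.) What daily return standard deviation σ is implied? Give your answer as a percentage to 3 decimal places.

VaR as a fraction: $8,339 / $150,000 = 5.559%.
σ = VaR / z = 5.559% / 2.326 = 2.390%.

2.390%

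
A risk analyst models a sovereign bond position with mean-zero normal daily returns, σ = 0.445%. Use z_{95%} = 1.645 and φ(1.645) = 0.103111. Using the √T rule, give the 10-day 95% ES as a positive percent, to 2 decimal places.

2.90%

σ_{10d} = 0.445% × √10 = 1.407%.
ES multiplier = φ(z)/(1−α) = 0.103111/0.05 = 2.062.
ES = 1.407% × 2.062 = 2.901%.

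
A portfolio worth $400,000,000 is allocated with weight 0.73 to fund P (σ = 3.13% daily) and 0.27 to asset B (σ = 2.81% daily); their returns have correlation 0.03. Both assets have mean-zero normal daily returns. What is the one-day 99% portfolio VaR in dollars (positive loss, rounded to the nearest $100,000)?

$22,600,000

σ_p² = 0.73²·3.13² + 0.27²·2.81² + 2·0.03·0.73·0.27·3.13·2.81 = 5.9004 (%²).
σ_p = √5.9004 = 2.429%.
At 99%, z = 2.326.
VaR = 2.326 × 2.429% = 5.650%; on $400,000,000 that is $22,600,000.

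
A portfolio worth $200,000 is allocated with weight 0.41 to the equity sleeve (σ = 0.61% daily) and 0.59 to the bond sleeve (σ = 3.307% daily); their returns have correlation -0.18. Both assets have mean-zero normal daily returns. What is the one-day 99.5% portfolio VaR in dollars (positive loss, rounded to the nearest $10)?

$9,900

σ_p² = 0.41²·0.61² + 0.59²·3.307² + 2·-0.18·0.41·0.59·0.61·3.307 = 3.6938 (%²).
σ_p = √3.6938 = 1.922%.
At 99.5%, z = 2.576.
VaR = 2.576 × 1.922% = 4.951%; on $200,000 that is $9,902.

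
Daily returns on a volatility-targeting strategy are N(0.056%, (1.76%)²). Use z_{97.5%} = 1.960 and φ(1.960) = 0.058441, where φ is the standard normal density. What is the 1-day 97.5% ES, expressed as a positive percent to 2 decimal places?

Tail multiplier: φ(z)/(1−α) = 0.058441 / 0.025 = 2.338.
ES = −(0.056%) + 1.76% × 2.338 = 4.059%.

4.06%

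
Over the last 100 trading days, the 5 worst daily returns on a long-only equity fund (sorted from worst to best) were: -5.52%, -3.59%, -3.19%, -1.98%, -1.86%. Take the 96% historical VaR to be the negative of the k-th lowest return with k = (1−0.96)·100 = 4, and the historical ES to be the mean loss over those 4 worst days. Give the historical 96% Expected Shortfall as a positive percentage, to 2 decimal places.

3.57%

The 4 worst returns sum to -14.28%.
ES = −(-14.28%) / 4 = 3.57%.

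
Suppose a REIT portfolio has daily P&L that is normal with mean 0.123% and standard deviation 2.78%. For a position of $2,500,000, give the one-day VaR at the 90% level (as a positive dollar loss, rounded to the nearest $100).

$86,000

At 90% one-sided, z = 1.282.
VaR = −μ + z·σ = −(0.123%) + 1.282 × 2.78% = 3.441%.
On $2,500,000: 0.03441 × $2,500,000 = $86,025.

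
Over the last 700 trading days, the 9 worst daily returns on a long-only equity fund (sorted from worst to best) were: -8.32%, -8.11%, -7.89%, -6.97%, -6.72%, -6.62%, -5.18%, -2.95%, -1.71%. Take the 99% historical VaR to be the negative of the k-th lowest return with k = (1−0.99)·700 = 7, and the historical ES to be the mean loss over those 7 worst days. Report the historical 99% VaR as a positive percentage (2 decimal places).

k = 7; the 7th lowest return is -5.18%, so VaR = 5.18%.

5.18%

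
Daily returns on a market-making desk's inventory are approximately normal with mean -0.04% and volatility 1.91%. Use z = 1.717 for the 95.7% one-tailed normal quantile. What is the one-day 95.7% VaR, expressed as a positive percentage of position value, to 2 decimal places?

VaR = −μ + z·σ = −(-0.04%) + 1.717 × 1.91% = 3.319%.

3.32%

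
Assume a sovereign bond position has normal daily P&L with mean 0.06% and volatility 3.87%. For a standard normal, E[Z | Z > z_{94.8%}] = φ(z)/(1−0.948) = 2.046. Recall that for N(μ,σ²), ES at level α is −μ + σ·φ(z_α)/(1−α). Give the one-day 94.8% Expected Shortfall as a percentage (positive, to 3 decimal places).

ES = −(0.06%) + 3.87% × 2.046 = 7.858%.

7.858%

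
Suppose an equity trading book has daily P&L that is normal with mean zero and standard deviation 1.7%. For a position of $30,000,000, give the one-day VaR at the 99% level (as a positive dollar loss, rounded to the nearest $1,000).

At 99% one-sided, z = 2.326.
VaR = z·σ = 2.326 × 1.7% = 3.954%.
On $30,000,000: 0.03954 × $30,000,000 = $1,186,200.

$1,186,000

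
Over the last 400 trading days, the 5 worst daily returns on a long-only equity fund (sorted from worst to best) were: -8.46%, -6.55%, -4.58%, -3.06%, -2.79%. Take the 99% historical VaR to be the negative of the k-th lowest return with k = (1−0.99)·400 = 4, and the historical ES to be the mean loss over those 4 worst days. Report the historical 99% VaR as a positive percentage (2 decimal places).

k = 4; the 4th lowest return is -3.06%, so VaR = 3.06%.

3.06%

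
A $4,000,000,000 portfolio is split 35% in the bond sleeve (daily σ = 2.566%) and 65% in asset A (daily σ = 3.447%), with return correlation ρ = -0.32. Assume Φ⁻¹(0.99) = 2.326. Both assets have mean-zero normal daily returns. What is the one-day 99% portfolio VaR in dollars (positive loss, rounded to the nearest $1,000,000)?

$198,000,000

σ_p² = 0.35²·2.566² + 0.65²·3.447² + 2·-0.32·0.35·0.65·2.566·3.447 = 4.5388 (%²).
σ_p = √4.5388 = 2.130%.
VaR = 2.326 × 2.130% = 4.954%; on $4,000,000,000 that is $198,160,000.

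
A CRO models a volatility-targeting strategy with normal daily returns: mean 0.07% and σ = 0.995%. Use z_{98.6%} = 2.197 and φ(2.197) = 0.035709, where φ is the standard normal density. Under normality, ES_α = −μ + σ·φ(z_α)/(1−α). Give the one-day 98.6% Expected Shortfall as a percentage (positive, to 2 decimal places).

2.47%

Tail multiplier: φ(z)/(1−α) = 0.035709 / 0.014 = 2.551.
ES = −(0.07%) + 0.995% × 2.551 = 2.468%.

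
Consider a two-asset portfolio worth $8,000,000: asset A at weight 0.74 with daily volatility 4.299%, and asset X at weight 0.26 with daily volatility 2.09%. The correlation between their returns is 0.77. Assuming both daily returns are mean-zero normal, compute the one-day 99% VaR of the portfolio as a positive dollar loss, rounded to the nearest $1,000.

σ_p² = 0.74²·4.299² + 0.26²·2.09² + 2·0.77·0.74·0.26·4.299·2.09 = 13.0779 (%²).
σ_p = √13.0779 = 3.616%.
At 99%, z = 2.326.
VaR = 2.326 × 3.616% = 8.411%; on $8,000,000 that is $672,880.

$673,000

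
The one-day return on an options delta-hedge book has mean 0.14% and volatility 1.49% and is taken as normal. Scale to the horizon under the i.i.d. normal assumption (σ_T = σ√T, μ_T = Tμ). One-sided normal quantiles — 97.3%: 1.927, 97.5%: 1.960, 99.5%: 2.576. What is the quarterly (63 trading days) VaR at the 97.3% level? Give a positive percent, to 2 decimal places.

σ_{63d} = 1.49% × √63 = 11.827%; μ_{63d} = 63 × 0.14% = 8.820%.
VaR = −(8.820%) + 1.927 × 11.827% = 13.971%.

13.97%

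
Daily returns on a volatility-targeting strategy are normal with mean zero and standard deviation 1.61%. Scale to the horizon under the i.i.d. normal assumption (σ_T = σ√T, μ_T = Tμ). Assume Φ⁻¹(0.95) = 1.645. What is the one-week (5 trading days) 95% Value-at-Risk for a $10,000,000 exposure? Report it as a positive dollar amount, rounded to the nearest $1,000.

$592,000

σ_{5d} = 1.61% × √5 = 3.600%.
VaR = 1.645 × 3.600% = 5.922%.
On $10,000,000: 0.05922 × $10,000,000 = $592,200.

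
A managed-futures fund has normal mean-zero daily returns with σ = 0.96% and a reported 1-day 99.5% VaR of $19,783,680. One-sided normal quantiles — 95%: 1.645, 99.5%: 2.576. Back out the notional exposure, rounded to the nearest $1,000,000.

VaR as a fraction of value: z·σ = 2.576 × 0.96% = 2.47296%.
Position = $19,783,680 / 0.0247296 = $800,000,000.

$800,000,000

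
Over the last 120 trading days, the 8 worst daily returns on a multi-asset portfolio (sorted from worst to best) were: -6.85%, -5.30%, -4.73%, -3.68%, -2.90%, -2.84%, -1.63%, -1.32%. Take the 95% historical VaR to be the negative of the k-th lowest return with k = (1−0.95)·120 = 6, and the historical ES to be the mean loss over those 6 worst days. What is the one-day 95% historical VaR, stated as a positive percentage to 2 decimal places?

2.84%

k = 6; the 6th lowest return is -2.84%, so VaR = 2.84%.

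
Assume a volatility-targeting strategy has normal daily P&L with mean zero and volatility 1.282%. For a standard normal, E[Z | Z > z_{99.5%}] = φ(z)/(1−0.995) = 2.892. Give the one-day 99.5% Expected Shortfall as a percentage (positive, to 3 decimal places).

ES = 1.282% × 2.892 = 3.708%.

3.708%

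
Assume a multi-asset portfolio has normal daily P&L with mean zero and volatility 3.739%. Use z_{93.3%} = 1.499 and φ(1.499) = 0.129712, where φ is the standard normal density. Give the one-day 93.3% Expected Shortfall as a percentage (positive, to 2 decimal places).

Tail multiplier: φ(z)/(1−α) = 0.129712 / 0.067 = 1.936.
ES = 3.739% × 1.936 = 7.239%.

7.24%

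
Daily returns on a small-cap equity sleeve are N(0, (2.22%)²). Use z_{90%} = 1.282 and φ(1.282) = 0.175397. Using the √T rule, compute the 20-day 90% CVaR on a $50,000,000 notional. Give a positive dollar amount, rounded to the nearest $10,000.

$8,710,000

σ_{20d} = 2.22% × √20 = 9.928%.
ES multiplier = φ(z)/(1−α) = 0.175397/0.1 = 1.754.
ES = 9.928% × 1.754 = 17.414%; on $50,000,000: $8,707,000.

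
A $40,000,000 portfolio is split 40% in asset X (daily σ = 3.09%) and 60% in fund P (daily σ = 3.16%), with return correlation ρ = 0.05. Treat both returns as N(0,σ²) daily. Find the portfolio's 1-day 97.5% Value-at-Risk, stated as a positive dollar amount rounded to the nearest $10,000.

σ_p² = 0.4²·3.09² + 0.6²·3.16² + 2·0.05·0.4·0.6·3.09·3.16 = 5.3569 (%²).
σ_p = √5.3569 = 2.314%.
At 97.5%, z = 1.960.
VaR = 1.960 × 2.314% = 4.535%; on $40,000,000 that is $1,814,000.

$1,810,000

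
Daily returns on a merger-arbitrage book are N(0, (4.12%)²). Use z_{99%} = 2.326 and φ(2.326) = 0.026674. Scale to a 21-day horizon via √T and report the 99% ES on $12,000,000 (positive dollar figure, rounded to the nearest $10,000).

$6,040,000

σ_{21d} = 4.12% × √21 = 18.880%.
ES multiplier = φ(z)/(1−α) = 0.026674/0.01 = 2.667.
ES = 18.880% × 2.667 = 50.353%; on $12,000,000: $6,042,360.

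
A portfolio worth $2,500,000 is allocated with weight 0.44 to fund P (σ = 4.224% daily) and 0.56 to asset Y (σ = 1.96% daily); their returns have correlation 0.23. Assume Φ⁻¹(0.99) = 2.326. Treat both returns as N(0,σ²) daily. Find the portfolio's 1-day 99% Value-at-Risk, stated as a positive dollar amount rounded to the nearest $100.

$137,600

σ_p² = 0.44²·4.224² + 0.56²·1.96² + 2·0.23·0.44·0.56·4.224·1.96 = 5.5974 (%²).
σ_p = √5.5974 = 2.366%.
VaR = 2.326 × 2.366% = 5.503%; on $2,500,000 that is $137,575.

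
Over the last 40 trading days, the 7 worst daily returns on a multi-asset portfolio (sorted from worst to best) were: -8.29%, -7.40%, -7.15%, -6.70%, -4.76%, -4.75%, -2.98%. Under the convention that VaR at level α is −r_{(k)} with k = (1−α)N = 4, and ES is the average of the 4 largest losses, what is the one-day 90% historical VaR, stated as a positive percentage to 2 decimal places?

k = 4; the 4th lowest return is -6.70%, so VaR = 6.70%.

6.70%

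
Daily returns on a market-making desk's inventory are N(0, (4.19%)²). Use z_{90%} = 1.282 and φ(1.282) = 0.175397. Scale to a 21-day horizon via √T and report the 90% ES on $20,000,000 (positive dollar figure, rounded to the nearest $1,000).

σ_{21d} = 4.19% × √21 = 19.201%.
ES multiplier = φ(z)/(1−α) = 0.175397/0.1 = 1.754.
ES = 19.201% × 1.754 = 33.679%; on $20,000,000: $6,735,800.

$6,736,000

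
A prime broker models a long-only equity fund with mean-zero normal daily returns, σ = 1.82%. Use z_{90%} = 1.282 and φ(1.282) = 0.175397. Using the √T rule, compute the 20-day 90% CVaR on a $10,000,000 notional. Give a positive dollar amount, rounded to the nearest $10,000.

σ_{20d} = 1.82% × √20 = 8.139%.
ES multiplier = φ(z)/(1−α) = 0.175397/0.1 = 1.754.
ES = 8.139% × 1.754 = 14.276%; on $10,000,000: $1,427,600.

$1,430,000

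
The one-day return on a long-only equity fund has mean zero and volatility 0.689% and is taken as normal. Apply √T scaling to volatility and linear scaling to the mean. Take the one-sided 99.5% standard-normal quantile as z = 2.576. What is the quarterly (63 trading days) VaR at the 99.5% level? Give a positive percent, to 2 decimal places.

14.09%

σ_{63d} = 0.689% × √63 = 5.469%.
VaR = 2.576 × 5.469% = 14.088%.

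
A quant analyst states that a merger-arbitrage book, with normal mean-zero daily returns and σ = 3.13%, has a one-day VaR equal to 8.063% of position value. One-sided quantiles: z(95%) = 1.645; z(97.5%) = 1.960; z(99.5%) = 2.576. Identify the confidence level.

99.5%

Implied z = VaR/σ = 8.063 / 3.13 = 2.576.
This matches z(99.5%) = 2.576.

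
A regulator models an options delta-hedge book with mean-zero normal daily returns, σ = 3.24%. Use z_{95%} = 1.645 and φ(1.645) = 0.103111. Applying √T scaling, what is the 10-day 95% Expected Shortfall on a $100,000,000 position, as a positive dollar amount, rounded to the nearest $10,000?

σ_{10d} = 3.24% × √10 = 10.246%.
ES multiplier = φ(z)/(1−α) = 0.103111/0.05 = 2.062.
ES = 10.246% × 2.062 = 21.127%; on $100,000,000: $21,127,000.

$21,130,000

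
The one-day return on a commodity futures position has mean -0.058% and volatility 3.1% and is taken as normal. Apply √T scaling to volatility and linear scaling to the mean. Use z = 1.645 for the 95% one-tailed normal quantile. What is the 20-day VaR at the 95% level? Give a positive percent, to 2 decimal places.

23.97%

σ_{20d} = 3.1% × √20 = 13.864%; μ_{20d} = 20 × -0.058% = -1.160%.
VaR = −(-1.160%) + 1.645 × 13.864% = 23.966%.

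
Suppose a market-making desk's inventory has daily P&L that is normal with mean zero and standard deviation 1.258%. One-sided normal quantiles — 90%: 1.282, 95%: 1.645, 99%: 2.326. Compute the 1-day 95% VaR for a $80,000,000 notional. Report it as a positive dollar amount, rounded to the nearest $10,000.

$1,660,000

VaR = z·σ = 1.645 × 1.258% = 2.069%.
On $80,000,000: 0.02069 × $80,000,000 = $1,655,200.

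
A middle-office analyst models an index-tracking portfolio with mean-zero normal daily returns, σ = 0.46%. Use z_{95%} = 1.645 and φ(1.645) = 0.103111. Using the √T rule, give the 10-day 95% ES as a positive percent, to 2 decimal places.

3.00%

σ_{10d} = 0.46% × √10 = 1.455%.
ES multiplier = φ(z)/(1−α) = 0.103111/0.05 = 2.062.
ES = 1.455% × 2.062 = 3.000%.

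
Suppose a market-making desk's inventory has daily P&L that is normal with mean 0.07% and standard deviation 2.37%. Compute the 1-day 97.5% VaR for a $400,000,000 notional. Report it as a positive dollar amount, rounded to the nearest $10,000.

$18,300,000

At 97.5% one-sided, z = 1.960.
VaR = −μ + z·σ = −(0.07%) + 1.960 × 2.37% = 4.575%.
On $400,000,000: 0.04575 × $400,000,000 = $18,300,000.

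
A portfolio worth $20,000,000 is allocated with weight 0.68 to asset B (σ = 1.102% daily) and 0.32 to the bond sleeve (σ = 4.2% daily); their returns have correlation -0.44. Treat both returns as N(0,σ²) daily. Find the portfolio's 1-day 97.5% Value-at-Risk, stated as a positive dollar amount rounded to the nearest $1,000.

$477,000

σ_p² = 0.68²·1.102² + 0.32²·4.2² + 2·-0.44·0.68·0.32·1.102·4.2 = 1.4816 (%²).
σ_p = √1.4816 = 1.217%.
At 97.5%, z = 1.960.
VaR = 1.960 × 1.217% = 2.385%; on $20,000,000 that is $477,000.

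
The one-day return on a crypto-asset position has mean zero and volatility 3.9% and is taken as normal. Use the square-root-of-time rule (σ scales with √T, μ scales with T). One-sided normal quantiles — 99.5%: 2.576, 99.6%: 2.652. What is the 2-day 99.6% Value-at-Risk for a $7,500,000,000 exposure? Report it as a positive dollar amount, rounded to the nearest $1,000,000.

σ_{2d} = 3.9% × √2 = 5.515%.
VaR = 2.652 × 5.515% = 14.626%.
On $7,500,000,000: 0.14626 × $7,500,000,000 = $1,096,950,000.

$1,097,000,000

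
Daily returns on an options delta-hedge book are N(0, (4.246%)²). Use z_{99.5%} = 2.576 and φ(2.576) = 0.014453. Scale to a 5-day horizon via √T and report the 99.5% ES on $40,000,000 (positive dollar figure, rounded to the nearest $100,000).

$11,000,000

σ_{5d} = 4.246% × √5 = 9.494%.
ES multiplier = φ(z)/(1−α) = 0.014453/0.005 = 2.891.
ES = 9.494% × 2.891 = 27.447%; on $40,000,000: $10,978,800.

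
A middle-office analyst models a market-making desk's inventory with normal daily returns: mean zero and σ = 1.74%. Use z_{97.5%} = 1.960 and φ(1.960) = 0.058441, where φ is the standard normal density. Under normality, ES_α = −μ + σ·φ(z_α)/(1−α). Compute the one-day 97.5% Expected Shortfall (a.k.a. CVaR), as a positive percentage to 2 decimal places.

Tail multiplier: φ(z)/(1−α) = 0.058441 / 0.025 = 2.338.
ES = 1.74% × 2.338 = 4.068%.

4.07%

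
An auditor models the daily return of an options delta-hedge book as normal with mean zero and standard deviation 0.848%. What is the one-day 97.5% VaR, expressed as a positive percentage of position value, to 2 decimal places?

At 97.5% one-sided, z = 1.960.
VaR = z·σ = 1.960 × 0.848% = 1.662%.

1.66%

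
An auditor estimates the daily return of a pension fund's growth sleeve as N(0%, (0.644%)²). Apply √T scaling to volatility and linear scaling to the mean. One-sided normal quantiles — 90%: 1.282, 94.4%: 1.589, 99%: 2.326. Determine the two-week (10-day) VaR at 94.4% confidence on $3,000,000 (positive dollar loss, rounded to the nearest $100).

$97,100

σ_{10d} = 0.644% × √10 = 2.037%.
VaR = 1.589 × 2.037% = 3.237%.
On $3,000,000: 0.03237 × $3,000,000 = $97,110.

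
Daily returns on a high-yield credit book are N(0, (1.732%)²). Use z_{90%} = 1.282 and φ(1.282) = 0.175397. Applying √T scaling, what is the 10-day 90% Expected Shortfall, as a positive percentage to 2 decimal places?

9.61%

σ_{10d} = 1.732% × √10 = 5.477%.
ES multiplier = φ(z)/(1−α) = 0.175397/0.1 = 1.754.
ES = 5.477% × 1.754 = 9.607%.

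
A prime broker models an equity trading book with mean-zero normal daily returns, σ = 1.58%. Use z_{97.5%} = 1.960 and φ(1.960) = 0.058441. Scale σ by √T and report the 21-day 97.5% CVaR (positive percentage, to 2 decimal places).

σ_{21d} = 1.58% × √21 = 7.240%.
ES multiplier = φ(z)/(1−α) = 0.058441/0.025 = 2.338.
ES = 7.240% × 2.338 = 16.927%.

16.93%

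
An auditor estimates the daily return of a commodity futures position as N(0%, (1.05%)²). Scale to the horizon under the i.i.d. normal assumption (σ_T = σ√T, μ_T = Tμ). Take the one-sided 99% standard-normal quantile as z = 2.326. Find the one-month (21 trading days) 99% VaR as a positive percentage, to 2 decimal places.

σ_{21d} = 1.05% × √21 = 4.812%.
VaR = 2.326 × 4.812% = 11.193%.

11.19%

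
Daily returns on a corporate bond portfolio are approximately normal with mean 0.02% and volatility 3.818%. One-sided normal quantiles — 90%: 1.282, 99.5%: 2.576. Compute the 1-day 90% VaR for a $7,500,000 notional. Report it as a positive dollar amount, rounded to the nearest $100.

VaR = −μ + z·σ = −(0.02%) + 1.282 × 3.818% = 4.875%.
On $7,500,000: 0.04875 × $7,500,000 = $365,625.

$365,600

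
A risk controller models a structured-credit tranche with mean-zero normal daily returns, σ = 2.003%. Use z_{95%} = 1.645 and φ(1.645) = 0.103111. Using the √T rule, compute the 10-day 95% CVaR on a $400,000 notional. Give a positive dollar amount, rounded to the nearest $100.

σ_{10d} = 2.003% × √10 = 6.334%.
ES multiplier = φ(z)/(1−α) = 0.103111/0.05 = 2.062.
ES = 6.334% × 2.062 = 13.061%; on $400,000: $52,244.

$52,200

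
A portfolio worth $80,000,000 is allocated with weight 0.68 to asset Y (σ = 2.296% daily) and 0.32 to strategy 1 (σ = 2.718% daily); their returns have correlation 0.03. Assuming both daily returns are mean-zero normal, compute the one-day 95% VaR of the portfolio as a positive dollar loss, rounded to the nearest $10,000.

$2,380,000

σ_p² = 0.68²·2.296² + 0.32²·2.718² + 2·0.03·0.68·0.32·2.296·2.718 = 3.2756 (%²).
σ_p = √3.2756 = 1.810%.
At 95%, z = 1.645.
VaR = 1.645 × 1.810% = 2.977%; on $80,000,000 that is $2,381,600.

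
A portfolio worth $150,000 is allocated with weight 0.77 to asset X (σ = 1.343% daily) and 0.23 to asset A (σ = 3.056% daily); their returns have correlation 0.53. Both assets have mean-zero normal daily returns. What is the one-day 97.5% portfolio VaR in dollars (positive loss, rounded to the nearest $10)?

σ_p² = 0.77²·1.343² + 0.23²·3.056² + 2·0.53·0.77·0.23·1.343·3.056 = 2.3339 (%²).
σ_p = √2.3339 = 1.528%.
At 97.5%, z = 1.960.
VaR = 1.960 × 1.528% = 2.995%; on $150,000 that is $4,492.

$4,490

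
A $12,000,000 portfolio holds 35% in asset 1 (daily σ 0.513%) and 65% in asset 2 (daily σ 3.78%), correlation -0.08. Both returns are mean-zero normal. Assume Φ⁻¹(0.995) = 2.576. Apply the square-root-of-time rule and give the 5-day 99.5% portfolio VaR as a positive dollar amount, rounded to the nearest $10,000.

σ_p = √(0.35²·0.513² + 0.65²·3.78² + 2·-0.08·0.35·0.65·0.513·3.78) = 2.449%.
σ_{5d} = 2.449% × √5 = 5.476%.
VaR = 2.576 × 5.476% = 14.106%; on $12,000,000 that is $1,692,720.

$1,690,000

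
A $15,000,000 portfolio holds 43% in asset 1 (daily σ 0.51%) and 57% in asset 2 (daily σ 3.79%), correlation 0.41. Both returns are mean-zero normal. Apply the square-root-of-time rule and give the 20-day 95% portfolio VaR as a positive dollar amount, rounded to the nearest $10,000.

$2,490,000

σ_p = √(0.43²·0.51² + 0.57²·3.79² + 2·0.41·0.43·0.57·0.51·3.79) = 2.259%.
σ_{20d} = 2.259% × √20 = 10.103%.
z(95%) = 1.645.
VaR = 1.645 × 10.103% = 16.619%; on $15,000,000 that is $2,492,850.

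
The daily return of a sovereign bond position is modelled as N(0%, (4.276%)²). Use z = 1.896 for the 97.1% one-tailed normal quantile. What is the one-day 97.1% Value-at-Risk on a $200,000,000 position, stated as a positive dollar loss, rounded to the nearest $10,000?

VaR = z·σ = 1.896 × 4.276% = 8.107%.
On $200,000,000: 0.08107 × $200,000,000 = $16,214,000.

$16,210,000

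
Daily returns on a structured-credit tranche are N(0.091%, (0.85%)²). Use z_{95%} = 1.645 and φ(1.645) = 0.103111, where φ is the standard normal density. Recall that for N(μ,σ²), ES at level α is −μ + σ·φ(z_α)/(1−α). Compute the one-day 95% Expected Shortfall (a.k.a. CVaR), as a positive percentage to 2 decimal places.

Tail multiplier: φ(z)/(1−α) = 0.103111 / 0.05 = 2.062.
ES = −(0.091%) + 0.85% × 2.062 = 1.662%.

1.66%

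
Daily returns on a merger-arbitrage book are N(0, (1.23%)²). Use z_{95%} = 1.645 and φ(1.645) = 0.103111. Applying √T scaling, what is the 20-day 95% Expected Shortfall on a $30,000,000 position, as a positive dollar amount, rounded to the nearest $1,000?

σ_{20d} = 1.23% × √20 = 5.501%.
ES multiplier = φ(z)/(1−α) = 0.103111/0.05 = 2.062.
ES = 5.501% × 2.062 = 11.343%; on $30,000,000: $3,402,900.

$3,403,000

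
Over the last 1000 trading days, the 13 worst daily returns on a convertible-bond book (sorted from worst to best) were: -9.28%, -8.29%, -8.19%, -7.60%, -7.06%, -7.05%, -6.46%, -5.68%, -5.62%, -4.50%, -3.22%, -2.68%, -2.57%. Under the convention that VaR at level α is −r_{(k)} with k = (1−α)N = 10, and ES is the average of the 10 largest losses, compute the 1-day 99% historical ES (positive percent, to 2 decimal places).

The 10 worst returns sum to -69.73%.
ES = −(-69.73%) / 10 = 6.973% ≈ 6.97%.

6.97%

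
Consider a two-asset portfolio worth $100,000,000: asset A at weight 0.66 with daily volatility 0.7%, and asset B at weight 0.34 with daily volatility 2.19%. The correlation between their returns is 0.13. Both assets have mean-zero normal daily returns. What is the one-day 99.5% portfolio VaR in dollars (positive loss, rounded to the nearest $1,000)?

$2,385,000

σ_p² = 0.66²·0.7² + 0.34²·2.19² + 2·0.13·0.66·0.34·0.7·2.19 = 0.8573 (%²).
σ_p = √0.8573 = 0.926%.
At 99.5%, z = 2.576.
VaR = 2.576 × 0.926% = 2.385%; on $100,000,000 that is $2,385,000.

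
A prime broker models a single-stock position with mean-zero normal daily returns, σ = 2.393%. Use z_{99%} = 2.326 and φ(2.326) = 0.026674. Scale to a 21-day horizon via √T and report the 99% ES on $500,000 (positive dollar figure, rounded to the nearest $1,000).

$146,000

σ_{21d} = 2.393% × √21 = 10.966%.
ES multiplier = φ(z)/(1−α) = 0.026674/0.01 = 2.667.
ES = 10.966% × 2.667 = 29.246%; on $500,000: $146,230.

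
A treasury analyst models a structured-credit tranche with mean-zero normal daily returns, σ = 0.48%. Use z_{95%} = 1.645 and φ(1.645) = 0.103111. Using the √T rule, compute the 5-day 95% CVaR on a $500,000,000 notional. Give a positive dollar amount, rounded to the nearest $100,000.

σ_{5d} = 0.48% × √5 = 1.073%.
ES multiplier = φ(z)/(1−α) = 0.103111/0.05 = 2.062.
ES = 1.073% × 2.062 = 2.213%; on $500,000,000: $11,065,000.

$11,100,000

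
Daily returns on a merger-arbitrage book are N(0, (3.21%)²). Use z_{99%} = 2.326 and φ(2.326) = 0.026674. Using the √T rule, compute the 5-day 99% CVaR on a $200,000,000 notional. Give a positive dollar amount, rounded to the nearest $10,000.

$38,290,000

σ_{5d} = 3.21% × √5 = 7.178%.
ES multiplier = φ(z)/(1−α) = 0.026674/0.01 = 2.667.
ES = 7.178% × 2.667 = 19.144%; on $200,000,000: $38,288,000.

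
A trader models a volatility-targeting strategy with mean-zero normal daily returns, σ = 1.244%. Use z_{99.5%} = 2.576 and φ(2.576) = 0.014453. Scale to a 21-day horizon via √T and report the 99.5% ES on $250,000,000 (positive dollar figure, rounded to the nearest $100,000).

$41,200,000

σ_{21d} = 1.244% × √21 = 5.701%.
ES multiplier = φ(z)/(1−α) = 0.014453/0.005 = 2.891.
ES = 5.701% × 2.891 = 16.482%; on $250,000,000: $41,205,000.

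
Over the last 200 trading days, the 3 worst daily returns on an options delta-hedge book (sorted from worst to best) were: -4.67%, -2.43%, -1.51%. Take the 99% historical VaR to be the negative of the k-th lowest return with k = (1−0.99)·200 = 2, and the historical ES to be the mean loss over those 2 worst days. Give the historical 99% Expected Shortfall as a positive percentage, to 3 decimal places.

The 2 worst returns sum to -7.10%.
ES = −(-7.10%) / 2 = 3.55% ≈ 3.550%.

3.550%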